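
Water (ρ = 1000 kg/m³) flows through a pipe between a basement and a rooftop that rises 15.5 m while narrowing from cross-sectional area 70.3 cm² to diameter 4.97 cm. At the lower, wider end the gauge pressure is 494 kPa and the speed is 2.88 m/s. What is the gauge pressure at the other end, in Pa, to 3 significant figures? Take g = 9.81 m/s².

P₂ ≈ 292000 Pa

Mass conservation (A₁v₁ = A₂v₂) gives v₂ = 2.88 × 70.3/19.4 = 10.4 m/s.
Applying Bernoulli between the two ends and solving for P₂: P₂ = P₁ + ½ρ(v₁² − v₂²) − ρgΔh.
P₂ = 494000 + ½·1000·(2.88² − 10.4²) − 1000·9.81·(+15.5) = 494000 + (-50300) − (152000) = 292000 Pa.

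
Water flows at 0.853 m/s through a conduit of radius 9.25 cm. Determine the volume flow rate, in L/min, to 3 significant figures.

Q = A·v = 0.0269 m² × 0.853 m/s = 0.0229 m³/s.
Converting: 0.0229 m³/s × 60000 = 1380 L/min.

Q = 1380 L/min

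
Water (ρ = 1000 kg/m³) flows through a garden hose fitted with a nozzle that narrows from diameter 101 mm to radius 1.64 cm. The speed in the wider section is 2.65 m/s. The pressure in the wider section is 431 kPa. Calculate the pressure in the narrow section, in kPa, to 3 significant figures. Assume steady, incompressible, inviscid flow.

The volume flow rate is constant, so v₂ = (A₁/A₂)v₁ = (80.1/8.45)·2.65 = 25.1 m/s.
With no height change, Bernoulli's equation is P₁ + ½ρv₁² = P₂ + ½ρv₂².
P₂ = P₁ − ½ρ(v₂² − v₁²) = 431000 − ½·1000·(25.1² − 2.65²) = 431000 − 312000 = 119000 Pa.

119 kPa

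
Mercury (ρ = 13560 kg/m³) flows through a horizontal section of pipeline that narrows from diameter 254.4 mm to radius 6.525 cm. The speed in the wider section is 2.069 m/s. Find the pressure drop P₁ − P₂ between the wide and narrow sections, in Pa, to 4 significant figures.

The volume flow rate is constant, so v₂ = (A₁/A₂)v₁ = (508.3/133.8)·2.069 = 7.863 m/s.
With no height change, Bernoulli's equation is P₁ + ½ρv₁² = P₂ + ½ρv₂².
P₁ − P₂ = ½·13560·(7.863² − 2.069²) = ½·13560·57.54 = 390100 Pa.

390100 Pa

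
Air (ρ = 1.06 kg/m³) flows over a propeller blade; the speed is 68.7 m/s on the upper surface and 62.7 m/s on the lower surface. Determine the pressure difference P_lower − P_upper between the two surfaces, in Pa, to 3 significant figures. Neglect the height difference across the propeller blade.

ΔP ≈ 418 Pa

With negligible Δh, P + ½ρv² is constant, so P_low − P_up = ½ρ(v_up² − v_low²).
ΔP = ½·1.06·(68.7² − 62.7²) = 418 Pa.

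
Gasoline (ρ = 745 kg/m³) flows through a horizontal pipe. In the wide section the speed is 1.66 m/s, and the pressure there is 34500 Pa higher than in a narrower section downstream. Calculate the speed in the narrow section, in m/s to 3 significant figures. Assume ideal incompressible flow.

Along the level pipe P + ½ρv² is conserved, hence v₂² = v₁² + 2(P₁ − P₂)/ρ.
v₂ = √(1.66² + 2·34500/745) = √(2.76 + 92.6) = 9.77 m/s.

v₂ = 9.77 m/s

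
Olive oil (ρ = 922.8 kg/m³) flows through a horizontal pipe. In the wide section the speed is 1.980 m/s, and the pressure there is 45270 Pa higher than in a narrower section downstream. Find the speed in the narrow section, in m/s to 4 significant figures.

10.10 m/s

With h₁ = h₂, rearranging Bernoulli gives v₂ = √(v₁² + 2ΔP/ρ).
v₂ = √(1.980² + 2·45270/922.8) = √(3.920 + 98.11) = 10.10 m/s.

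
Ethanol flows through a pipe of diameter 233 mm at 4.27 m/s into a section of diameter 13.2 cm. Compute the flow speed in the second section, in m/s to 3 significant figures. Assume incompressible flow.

Continuity gives A₁v₁ = A₂v₂, so v₂ = (426 cm²)/(137 cm²) × 4.27 m/s = 13.3 m/s.

v₂ = 13.3 m/s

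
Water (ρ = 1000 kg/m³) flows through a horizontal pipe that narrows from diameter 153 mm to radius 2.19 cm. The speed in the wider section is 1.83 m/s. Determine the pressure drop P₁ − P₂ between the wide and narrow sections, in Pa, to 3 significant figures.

ΔP = 248000 Pa

The volume flow rate is constant, so v₂ = (A₁/A₂)v₁ = (184/15.1)·1.83 = 22.3 m/s.
Along the horizontal streamline, P + ½ρv² is constant.
P₁ − P₂ = ½·1000·(22.3² − 1.83²) = ½·1000·495 = 248000 Pa.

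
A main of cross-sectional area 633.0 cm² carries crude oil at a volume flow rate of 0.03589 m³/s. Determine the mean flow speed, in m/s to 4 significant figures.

Q = 0.03589 m³/s = 0.03589 m³/s.
v = Q/A = 0.03589 / 0.06330 = 0.5670 m/s.

0.5670 m/s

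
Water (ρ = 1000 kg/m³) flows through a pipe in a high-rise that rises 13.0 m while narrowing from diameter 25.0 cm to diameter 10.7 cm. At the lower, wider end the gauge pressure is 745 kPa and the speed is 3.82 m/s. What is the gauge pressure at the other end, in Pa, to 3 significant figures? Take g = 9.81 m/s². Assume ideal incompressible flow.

By continuity, v₂ = v₁·A₁/A₂ = 3.82·(491/89.9) = 20.9 m/s.
Applying Bernoulli between the two ends and solving for P₂: P₂ = P₁ + ½ρ(v₁² − v₂²) − ρgΔh.
P₂ = 745000 + ½·1000·(3.82² − 20.9²) − 1000·9.81·(+13.0) = 745000 + (-210000) − (128000) = 407000 Pa.

407000 Pa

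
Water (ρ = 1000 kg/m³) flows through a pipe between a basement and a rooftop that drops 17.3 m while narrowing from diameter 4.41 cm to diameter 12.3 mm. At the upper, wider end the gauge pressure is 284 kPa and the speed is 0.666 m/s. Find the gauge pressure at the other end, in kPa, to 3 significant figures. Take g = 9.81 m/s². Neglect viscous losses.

P₂ ≈ 417 kPa

Continuity gives A₁v₁ = A₂v₂, so v₂ = (15.3 cm²)/(1.19 cm²) × 0.666 m/s = 8.56 m/s.
Applying Bernoulli between the two ends and solving for P₂: P₂ = P₁ + ½ρ(v₁² − v₂²) − ρgΔh.
P₂ = 284000 + ½·1000·(0.666² − 8.56²) − 1000·9.81·(−17.3) = 284000 + (-36400) − (-170000) = 417000 Pa.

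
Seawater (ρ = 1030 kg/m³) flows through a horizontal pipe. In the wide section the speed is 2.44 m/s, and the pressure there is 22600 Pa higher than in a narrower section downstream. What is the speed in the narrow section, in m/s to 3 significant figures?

v₂ ≈ 7.06 m/s

With h₁ = h₂, rearranging Bernoulli gives v₂ = √(v₁² + 2ΔP/ρ).
v₂ = √(2.44² + 2·22600/1030) = √(5.95 + 43.9) = 7.06 m/s.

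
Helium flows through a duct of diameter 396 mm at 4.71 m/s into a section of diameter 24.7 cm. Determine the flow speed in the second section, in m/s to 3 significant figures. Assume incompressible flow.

The volume flow rate is constant, so v₂ = (A₁/A₂)v₁ = (1230/479)·4.71 = 12.1 m/s.

v₂ ≈ 12.1 m/s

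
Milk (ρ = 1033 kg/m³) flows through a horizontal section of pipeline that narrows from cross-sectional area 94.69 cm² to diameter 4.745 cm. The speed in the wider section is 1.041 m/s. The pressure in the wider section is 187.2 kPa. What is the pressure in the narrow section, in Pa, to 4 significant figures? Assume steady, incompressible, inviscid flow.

The volume flow rate is constant, so v₂ = (A₁/A₂)v₁ = (94.69/17.68)·1.041 = 5.574 m/s.
Along the horizontal streamline, P + ½ρv² is constant.
P₂ = P₁ − ½ρ(v₂² − v₁²) = 187200 − ½·1033·(5.574² − 1.041²) = 187200 − 15490 = 171700 Pa.

P₂ = 171700 Pa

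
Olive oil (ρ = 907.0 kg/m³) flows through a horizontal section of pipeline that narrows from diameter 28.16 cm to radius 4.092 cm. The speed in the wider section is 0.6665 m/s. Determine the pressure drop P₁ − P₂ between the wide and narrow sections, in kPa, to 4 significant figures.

The volume flow rate is constant, so v₂ = (A₁/A₂)v₁ = (622.8/52.60)·0.6665 = 7.891 m/s.
The pipe is horizontal, so Bernoulli reduces to P₁ + ½ρv₁² = P₂ + ½ρv₂².
P₁ − P₂ = ½·907.0·(7.891² − 0.6665²) = ½·907.0·61.82 = 28040 Pa.

ΔP ≈ 28.04 kPa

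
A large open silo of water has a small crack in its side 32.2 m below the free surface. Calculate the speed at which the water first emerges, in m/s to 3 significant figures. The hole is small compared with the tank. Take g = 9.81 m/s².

Torricelli's result v = √(2gh) gives v = √(2·9.81·32.2) = 25.1 m/s.

v ≈ 25.1 m/s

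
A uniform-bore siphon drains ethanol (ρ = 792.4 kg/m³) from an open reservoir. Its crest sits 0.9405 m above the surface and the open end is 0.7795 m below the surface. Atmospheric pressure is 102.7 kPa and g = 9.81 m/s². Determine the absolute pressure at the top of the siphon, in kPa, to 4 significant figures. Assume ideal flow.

Bernoulli surface→outlet gives ½v² = g·h_out, so v = √(2·9.81·0.7795) = 3.911 m/s.
Continuity keeps v the same throughout the tube; from surface to crest, P_atm + 0 = P_top + ½ρv² + ρg·h_top.
P_top = 102700 − ½·792.4·3.911² − 792.4·9.81·0.9405 = 89330 Pa.

P_top ≈ 89.33 kPa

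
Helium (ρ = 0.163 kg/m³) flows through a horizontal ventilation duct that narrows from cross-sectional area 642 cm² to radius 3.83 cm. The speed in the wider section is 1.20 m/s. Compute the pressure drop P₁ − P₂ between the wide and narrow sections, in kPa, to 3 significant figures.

By continuity, v₂ = v₁·A₁/A₂ = 1.20·(642/46.1) = 16.7 m/s.
Along the horizontal streamline, P + ½ρv² is constant.
P₁ − P₂ = ½·0.163·(16.7² − 1.20²) = ½·0.163·278 = 22.7 Pa.

ΔP ≈ 0.0227 kPa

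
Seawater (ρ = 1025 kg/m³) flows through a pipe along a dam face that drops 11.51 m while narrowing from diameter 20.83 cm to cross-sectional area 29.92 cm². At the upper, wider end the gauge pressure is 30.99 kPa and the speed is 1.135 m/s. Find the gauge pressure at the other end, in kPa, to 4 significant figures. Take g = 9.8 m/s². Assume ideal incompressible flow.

P₂ ≈ 61.62 kPa

Mass conservation (A₁v₁ = A₂v₂) gives v₂ = 1.135 × 340.8/29.92 = 12.93 m/s.
Energy conservation along the streamline gives P₂ = P₁ − ½ρ(v₂² − v₁²) − ρg(h₂ − h₁).
P₂ = 30990 + ½·1025·(1.135² − 12.93²) − 1025·9.8·(−11.51) = 30990 + (-84980) − (-115600) = 61620 Pa.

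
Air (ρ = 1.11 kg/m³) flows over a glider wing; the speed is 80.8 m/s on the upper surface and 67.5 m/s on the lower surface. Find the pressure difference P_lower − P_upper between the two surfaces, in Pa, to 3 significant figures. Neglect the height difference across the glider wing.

Bernoulli (same height): P_lower − P_upper = ½ρ(v_upper² − v_lower²).
ΔP = ½·1.11·(80.8² − 67.5²) = 1090 Pa.

ΔP ≈ 1090 Pa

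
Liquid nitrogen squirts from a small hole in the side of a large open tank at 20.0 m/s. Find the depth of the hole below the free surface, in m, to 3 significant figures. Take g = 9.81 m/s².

Torricelli: v = √(2gh), so h = v²/(2g).
h = 20.0²/(2·9.81) = 400/19.62 = 20.4 m.

h = 20.4 m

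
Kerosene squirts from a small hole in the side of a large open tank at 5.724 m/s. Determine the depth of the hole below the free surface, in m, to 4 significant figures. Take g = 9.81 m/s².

For a small hole in a large open tank, ½v² = gh, giving h = v²/(2g).
h = 5.724²/(2·9.81) = 32.76/19.62 = 1.670 m.

1.670 m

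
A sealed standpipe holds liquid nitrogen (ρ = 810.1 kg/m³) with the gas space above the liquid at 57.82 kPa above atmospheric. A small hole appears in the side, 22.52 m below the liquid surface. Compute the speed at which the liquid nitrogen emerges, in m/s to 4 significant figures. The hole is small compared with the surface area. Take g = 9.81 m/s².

v ≈ 24.18 m/s

Take point 1 at the surface (v₁ ≈ 0) and point 2 at the hole (at atmospheric pressure). Bernoulli: P₁ + ρg h = P_atm + ½ρv₂².
With P₁ − P_atm = 57820 Pa, v₂ = √(2gh + 2ΔP/ρ) = √(2·9.81·22.52 + 2·57820/810.1) = 24.18 m/s.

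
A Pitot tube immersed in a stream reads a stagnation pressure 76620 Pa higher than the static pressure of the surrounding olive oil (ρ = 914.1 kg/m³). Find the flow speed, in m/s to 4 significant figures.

v = 12.95 m/s

Bernoulli between the free stream and the stagnation point: ½ρv² = P_stag − P_static.
v = √(2ΔP/ρ) = √(2·76620/914.1) = 12.95 m/s.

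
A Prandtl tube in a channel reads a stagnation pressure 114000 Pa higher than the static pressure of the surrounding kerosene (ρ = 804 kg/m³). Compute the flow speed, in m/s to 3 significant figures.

The dynamic pressure equals the rise in static pressure at the stagnation point: ΔP = ½ρv².
v = √(2ΔP/ρ) = √(2·114000/804) = 16.8 m/s.

v ≈ 16.8 m/s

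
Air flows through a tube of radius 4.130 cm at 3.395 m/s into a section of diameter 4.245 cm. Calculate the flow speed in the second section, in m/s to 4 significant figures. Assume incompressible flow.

v₂ ≈ 12.85 m/s

Mass conservation (A₁v₁ = A₂v₂) gives v₂ = 3.395 × 53.59/14.15 = 12.85 m/s.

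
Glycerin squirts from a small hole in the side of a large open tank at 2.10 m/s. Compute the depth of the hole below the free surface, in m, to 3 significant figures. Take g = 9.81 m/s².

h ≈ 0.225 m

Inverting v = √(2gh) gives h = v² / 2g.
h = 2.10²/(2·9.81) = 4.41/19.62 = 0.225 m.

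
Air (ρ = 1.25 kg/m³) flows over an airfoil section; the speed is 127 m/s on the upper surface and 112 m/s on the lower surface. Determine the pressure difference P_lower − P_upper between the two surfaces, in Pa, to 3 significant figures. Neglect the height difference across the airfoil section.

With negligible Δh, P + ½ρv² is constant, so P_low − P_up = ½ρ(v_up² − v_low²).
ΔP = ½·1.25·(127² − 112²) = 2240 Pa.

ΔP ≈ 2240 Pa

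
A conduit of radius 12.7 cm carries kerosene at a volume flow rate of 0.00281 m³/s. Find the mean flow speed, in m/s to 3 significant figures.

Q = 0.00281 m³/s = 0.00281 m³/s.
v = Q/A = 0.00281 / 0.0507 = 0.0555 m/s.

0.0555 m/s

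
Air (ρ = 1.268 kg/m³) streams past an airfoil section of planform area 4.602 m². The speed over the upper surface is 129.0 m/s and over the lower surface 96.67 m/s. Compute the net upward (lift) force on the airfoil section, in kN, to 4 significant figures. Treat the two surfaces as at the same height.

F ≈ 21.29 kN

With equal heights on the two surfaces, Bernoulli gives P_lower − P_upper = ½ρ(v_upper² − v_lower²).
ΔP = ½·1.268·(129.0² − 96.67²) = 4626 Pa.
Lift = ΔP · A = 4626 × 4.602 = 21290 N.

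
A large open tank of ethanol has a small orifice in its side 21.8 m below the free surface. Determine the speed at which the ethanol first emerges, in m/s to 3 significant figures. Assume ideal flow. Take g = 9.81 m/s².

v ≈ 20.7 m/s

The surface is effectively still and both ends are open, so ½v² = gh and v = √(2·9.81·21.8) = 20.7 m/s.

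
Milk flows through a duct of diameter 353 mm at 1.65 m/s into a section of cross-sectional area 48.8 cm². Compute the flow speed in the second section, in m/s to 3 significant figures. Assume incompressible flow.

The volume flow rate is constant, so v₂ = (A₁/A₂)v₁ = (979/48.8)·1.65 = 33.1 m/s.

v₂ ≈ 33.1 m/s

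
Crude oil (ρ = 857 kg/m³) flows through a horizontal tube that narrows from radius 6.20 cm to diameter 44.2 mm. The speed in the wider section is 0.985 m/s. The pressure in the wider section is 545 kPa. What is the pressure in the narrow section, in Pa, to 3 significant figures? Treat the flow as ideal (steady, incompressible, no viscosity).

The volume flow rate is constant, so v₂ = (A₁/A₂)v₁ = (121/15.3)·0.985 = 7.75 m/s.
Bernoulli (h₁ = h₂): P₁ − P₂ = ½ρ(v₂² − v₁²).
P₂ = P₁ − ½ρ(v₂² − v₁²) = 545000 − ½·857·(7.75² − 0.985²) = 545000 − 25300 = 520000 Pa.

P₂ ≈ 520000 Pa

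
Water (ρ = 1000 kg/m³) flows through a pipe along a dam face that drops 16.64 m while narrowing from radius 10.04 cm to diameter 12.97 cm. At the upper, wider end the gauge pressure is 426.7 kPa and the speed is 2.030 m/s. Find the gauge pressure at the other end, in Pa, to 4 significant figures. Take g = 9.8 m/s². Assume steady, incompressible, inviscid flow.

P₂ = 580000 Pa

Mass conservation (A₁v₁ = A₂v₂) gives v₂ = 2.030 × 316.7/132.1 = 4.866 m/s.
Applying Bernoulli between the two ends and solving for P₂: P₂ = P₁ + ½ρ(v₁² − v₂²) − ρgΔh.
P₂ = 426700 + ½·1000·(2.030² − 4.866²) − 1000·9.8·(−16.64) = 426700 + (-9777) − (-163100) = 580000 Pa.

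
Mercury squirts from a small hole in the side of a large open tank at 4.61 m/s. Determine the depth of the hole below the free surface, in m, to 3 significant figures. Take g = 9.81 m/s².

Torricelli: v = √(2gh), so h = v²/(2g).
h = 4.61²/(2·9.81) = 21.3/19.62 = 1.08 m.

h = 1.08 m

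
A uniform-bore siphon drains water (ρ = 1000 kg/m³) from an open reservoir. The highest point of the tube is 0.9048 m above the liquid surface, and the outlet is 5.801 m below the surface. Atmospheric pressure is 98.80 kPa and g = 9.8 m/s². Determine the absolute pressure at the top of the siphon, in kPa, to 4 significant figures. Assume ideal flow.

Bernoulli surface→outlet gives ½v² = g·h_out, so v = √(2·9.8·5.801) = 10.66 m/s.
The bore is uniform, so the speed at the crest is the same v. Bernoulli surface→crest: P_atm = P_top + ½ρv² + ρg·h_top.
P_top = 98800 − ½·1000·10.66² − 1000·9.8·0.9048 = 33080 Pa.

33.08 kPa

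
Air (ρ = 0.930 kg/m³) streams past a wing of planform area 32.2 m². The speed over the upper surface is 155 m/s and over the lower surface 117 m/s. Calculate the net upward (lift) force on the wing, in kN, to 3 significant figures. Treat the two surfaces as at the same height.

155 kN

The faster flow above has the lower pressure; Bernoulli (same height) gives ΔP = ½ρ(v_up² − v_low²).
ΔP = ½·0.930·(155² − 117²) = 4810 Pa.
Lift = ΔP · A = 4810 × 32.2 = 155000 N.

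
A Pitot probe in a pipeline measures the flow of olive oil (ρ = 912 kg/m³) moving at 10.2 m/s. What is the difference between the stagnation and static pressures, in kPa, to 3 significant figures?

47.4 kPa

At the stagnation point the flow is brought to rest, so Bernoulli gives P_stag − P_static = ½ρv².
ΔP = ½·912·10.2² = 47400 Pa.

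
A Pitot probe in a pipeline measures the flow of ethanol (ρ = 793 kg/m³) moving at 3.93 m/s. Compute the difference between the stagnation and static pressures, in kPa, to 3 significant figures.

The dynamic pressure equals the rise in static pressure at the stagnation point: ΔP = ½ρv².
ΔP = ½·793·3.93² = 6120 Pa.

ΔP ≈ 6.12 kPa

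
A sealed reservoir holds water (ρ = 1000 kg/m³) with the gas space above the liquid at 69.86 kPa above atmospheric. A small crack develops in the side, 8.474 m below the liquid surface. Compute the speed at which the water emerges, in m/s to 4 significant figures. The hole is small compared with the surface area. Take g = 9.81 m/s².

Take point 1 at the surface (v₁ ≈ 0) and point 2 at the hole (at atmospheric pressure). Bernoulli: P₁ + ρg h = P_atm + ½ρv₂².
With P₁ − P_atm = 69860 Pa, v₂ = √(2gh + 2ΔP/ρ) = √(2·9.81·8.474 + 2·69860/1000) = 17.49 m/s.

v = 17.49 m/s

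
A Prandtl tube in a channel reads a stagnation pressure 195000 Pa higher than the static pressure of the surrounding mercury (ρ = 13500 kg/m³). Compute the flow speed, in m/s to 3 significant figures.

At the stagnation point the flow is brought to rest, so Bernoulli gives P_stag − P_static = ½ρv².
v = √(2ΔP/ρ) = √(2·195000/13500) = 5.37 m/s.

v ≈ 5.37 m/s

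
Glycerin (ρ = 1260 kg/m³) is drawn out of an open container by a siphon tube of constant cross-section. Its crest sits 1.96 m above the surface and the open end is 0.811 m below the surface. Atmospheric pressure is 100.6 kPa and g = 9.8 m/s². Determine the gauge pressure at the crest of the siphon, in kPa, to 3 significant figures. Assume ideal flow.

Bernoulli surface→outlet gives ½v² = g·h_out, so v = √(2·9.8·0.811) = 3.99 m/s.
Continuity keeps v the same throughout the tube; from surface to crest, P_atm + 0 = P_top + ½ρv² + ρg·h_top.
P_top = 100600 − ½·1260·3.99² − 1260·9.8·1.96 = 66400 Pa. So P_gauge = P_top − P_atm = -34200 Pa.

P_gauge ≈ -34.2 kPa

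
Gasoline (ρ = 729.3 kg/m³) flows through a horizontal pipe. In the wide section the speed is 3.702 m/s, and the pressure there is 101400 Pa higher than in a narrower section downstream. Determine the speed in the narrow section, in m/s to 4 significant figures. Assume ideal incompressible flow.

Along the level pipe P + ½ρv² is conserved, hence v₂² = v₁² + 2(P₁ − P₂)/ρ.
v₂ = √(3.702² + 2·101400/729.3) = √(13.70 + 278.1) = 17.08 m/s.

17.08 m/s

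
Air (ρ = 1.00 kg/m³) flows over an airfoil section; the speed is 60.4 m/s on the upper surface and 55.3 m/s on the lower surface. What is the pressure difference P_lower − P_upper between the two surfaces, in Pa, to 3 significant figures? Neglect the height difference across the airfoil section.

The pressure is lower where the speed is higher: ΔP = ½ρ(v_up² − v_low²).
ΔP = ½·1.00·(60.4² − 55.3²) = 295 Pa.

ΔP = 295 Pa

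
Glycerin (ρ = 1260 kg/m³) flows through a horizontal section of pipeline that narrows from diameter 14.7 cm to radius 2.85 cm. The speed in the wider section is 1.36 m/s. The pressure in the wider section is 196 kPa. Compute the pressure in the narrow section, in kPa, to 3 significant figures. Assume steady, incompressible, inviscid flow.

By continuity, v₂ = v₁·A₁/A₂ = 1.36·(170/25.5) = 9.05 m/s.
Bernoulli (h₁ = h₂): P₁ − P₂ = ½ρ(v₂² − v₁²).
P₂ = P₁ − ½ρ(v₂² − v₁²) = 196000 − ½·1260·(9.05² − 1.36²) = 196000 − 50400 = 146000 Pa.

P₂ ≈ 146 kPa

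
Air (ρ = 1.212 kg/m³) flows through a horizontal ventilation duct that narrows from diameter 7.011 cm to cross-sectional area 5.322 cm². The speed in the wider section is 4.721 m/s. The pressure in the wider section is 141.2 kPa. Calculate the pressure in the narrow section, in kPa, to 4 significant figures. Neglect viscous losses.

P₂ ≈ 140.5 kPa

Mass conservation (A₁v₁ = A₂v₂) gives v₂ = 4.721 × 38.61/5.322 = 34.25 m/s.
With no height change, Bernoulli's equation is P₁ + ½ρv₁² = P₂ + ½ρv₂².
P₂ = P₁ − ½ρ(v₂² − v₁²) = 141200 − ½·1.212·(34.25² − 4.721²) = 141200 − 697.2 = 140500 Pa.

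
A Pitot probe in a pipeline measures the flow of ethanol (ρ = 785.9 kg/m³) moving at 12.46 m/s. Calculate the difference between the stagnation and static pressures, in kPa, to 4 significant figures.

ΔP ≈ 61.01 kPa

At the stagnation point the flow is brought to rest, so Bernoulli gives P_stag − P_static = ½ρv².
ΔP = ½·785.9·12.46² = 61010 Pa.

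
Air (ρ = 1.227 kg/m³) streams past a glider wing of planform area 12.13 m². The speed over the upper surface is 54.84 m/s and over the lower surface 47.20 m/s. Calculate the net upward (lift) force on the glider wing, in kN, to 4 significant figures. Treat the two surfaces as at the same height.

The faster flow above has the lower pressure; Bernoulli (same height) gives ΔP = ½ρ(v_up² − v_low²).
ΔP = ½·1.227·(54.84² − 47.20²) = 478.3 Pa.
Lift = ΔP · A = 478.3 × 12.13 = 5801 N.

5.801 kN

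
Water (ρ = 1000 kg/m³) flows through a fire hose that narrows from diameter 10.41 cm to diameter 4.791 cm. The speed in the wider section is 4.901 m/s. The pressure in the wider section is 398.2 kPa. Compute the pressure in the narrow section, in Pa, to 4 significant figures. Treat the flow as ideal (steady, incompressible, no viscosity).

Mass conservation (A₁v₁ = A₂v₂) gives v₂ = 4.901 × 85.11/18.03 = 23.14 m/s.
Along the horizontal streamline, P + ½ρv² is constant.
P₂ = P₁ − ½ρ(v₂² − v₁²) = 398200 − ½·1000·(23.14² − 4.901²) = 398200 − 255700 = 142500 Pa.

P₂ = 142500 Pa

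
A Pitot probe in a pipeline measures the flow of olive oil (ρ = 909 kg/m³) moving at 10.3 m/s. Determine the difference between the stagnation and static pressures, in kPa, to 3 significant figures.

The dynamic pressure equals the rise in static pressure at the stagnation point: ΔP = ½ρv².
ΔP = ½·909·10.3² = 48200 Pa.

48.2 kPa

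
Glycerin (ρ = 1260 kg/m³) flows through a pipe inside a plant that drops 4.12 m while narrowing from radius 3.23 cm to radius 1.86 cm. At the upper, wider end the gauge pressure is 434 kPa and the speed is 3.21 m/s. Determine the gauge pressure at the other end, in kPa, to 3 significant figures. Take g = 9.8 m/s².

P₂ ≈ 432 kPa

Mass conservation (A₁v₁ = A₂v₂) gives v₂ = 3.21 × 32.8/10.9 = 9.68 m/s.
Energy conservation along the streamline gives P₂ = P₁ − ½ρ(v₂² − v₁²) − ρg(h₂ − h₁).
P₂ = 434000 + ½·1260·(3.21² − 9.68²) − 1260·9.8·(−4.12) = 434000 + (-52500) − (-50900) = 432000 Pa.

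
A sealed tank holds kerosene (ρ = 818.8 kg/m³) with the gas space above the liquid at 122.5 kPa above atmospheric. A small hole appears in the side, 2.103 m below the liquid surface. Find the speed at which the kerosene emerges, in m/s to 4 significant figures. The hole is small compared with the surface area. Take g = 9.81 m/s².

Take point 1 at the surface (v₁ ≈ 0) and point 2 at the hole (at atmospheric pressure). Bernoulli: P₁ + ρg h = P_atm + ½ρv₂².
With P₁ − P_atm = 122500 Pa, v₂ = √(2gh + 2ΔP/ρ) = √(2·9.81·2.103 + 2·122500/818.8) = 18.45 m/s.

v ≈ 18.45 m/s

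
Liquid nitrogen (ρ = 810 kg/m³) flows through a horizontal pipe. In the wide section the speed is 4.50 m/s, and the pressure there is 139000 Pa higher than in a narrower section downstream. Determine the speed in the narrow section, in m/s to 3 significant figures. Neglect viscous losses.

Horizontal Bernoulli: P₁ + ½ρv₁² = P₂ + ½ρv₂², so v₂² = v₁² + 2(P₁ − P₂)/ρ.
v₂ = √(4.50² + 2·139000/810) = √(20.2 + 343) = 19.1 m/s.

19.1 m/s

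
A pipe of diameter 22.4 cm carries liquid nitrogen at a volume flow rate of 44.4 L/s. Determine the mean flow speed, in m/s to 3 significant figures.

Q = 44.4 L/s = 0.0444 m³/s.
v = Q/A = 0.0444 / 0.0394 = 1.13 m/s.

1.13 m/s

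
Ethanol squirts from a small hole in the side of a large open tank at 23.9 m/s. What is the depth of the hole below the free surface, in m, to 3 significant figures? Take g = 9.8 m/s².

h ≈ 29.1 m

Torricelli: v = √(2gh), so h = v²/(2g).
h = 23.9²/(2·9.8) = 571/19.60 = 29.1 m.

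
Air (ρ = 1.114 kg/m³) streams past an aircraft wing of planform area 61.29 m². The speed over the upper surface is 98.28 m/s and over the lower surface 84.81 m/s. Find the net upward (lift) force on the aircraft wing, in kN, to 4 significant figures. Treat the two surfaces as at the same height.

The faster flow above has the lower pressure; Bernoulli (same height) gives ΔP = ½ρ(v_up² − v_low²).
ΔP = ½·1.114·(98.28² − 84.81²) = 1374 Pa.
Lift = ΔP · A = 1374 × 61.29 = 84190 N.

84.19 kN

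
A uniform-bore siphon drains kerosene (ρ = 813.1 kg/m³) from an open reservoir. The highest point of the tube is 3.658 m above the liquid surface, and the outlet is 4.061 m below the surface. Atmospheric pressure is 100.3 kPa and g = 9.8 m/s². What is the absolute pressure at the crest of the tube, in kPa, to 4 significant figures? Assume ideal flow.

38.79 kPa

From the surface to the outlet (both open to atmosphere, surface at rest): v = √(2g·h_out) = √(2·9.8·4.061) = 8.922 m/s.
Continuity keeps v the same throughout the tube; from surface to crest, P_atm + 0 = P_top + ½ρv² + ρg·h_top.
P_top = 100300 − ½·813.1·8.922² − 813.1·9.8·3.658 = 38790 Pa.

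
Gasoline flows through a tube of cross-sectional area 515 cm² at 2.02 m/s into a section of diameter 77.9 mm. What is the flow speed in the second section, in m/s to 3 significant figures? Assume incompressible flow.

The volume flow rate is constant, so v₂ = (A₁/A₂)v₁ = (515/47.7)·2.02 = 21.8 m/s.

v₂ ≈ 21.8 m/s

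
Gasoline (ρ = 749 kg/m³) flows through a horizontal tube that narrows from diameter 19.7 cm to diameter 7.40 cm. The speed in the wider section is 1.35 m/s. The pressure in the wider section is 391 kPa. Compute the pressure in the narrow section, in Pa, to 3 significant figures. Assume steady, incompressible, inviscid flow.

The volume flow rate is constant, so v₂ = (A₁/A₂)v₁ = (305/43.0)·1.35 = 9.57 m/s.
Bernoulli (h₁ = h₂): P₁ − P₂ = ½ρ(v₂² − v₁²).
P₂ = P₁ − ½ρ(v₂² − v₁²) = 391000 − ½·749·(9.57² − 1.35²) = 391000 − 33600 = 357000 Pa.

P₂ ≈ 357000 Pa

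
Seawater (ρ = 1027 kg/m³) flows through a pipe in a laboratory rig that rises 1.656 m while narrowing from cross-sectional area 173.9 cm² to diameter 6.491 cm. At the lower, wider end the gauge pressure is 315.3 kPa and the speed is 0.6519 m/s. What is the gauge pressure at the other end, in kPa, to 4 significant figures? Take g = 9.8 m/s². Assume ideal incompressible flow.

Mass conservation (A₁v₁ = A₂v₂) gives v₂ = 0.6519 × 173.9/33.09 = 3.426 m/s.
Bernoulli: P₁ + ½ρv₁² + ρg h₁ = P₂ + ½ρv₂² + ρg h₂, so P₂ = P₁ + ½ρ(v₁² − v₂²) − ρg(h₂ − h₁).
P₂ = 315300 + ½·1027·(0.6519² − 3.426²) − 1027·9.8·(+1.656) = 315300 + (-5808) − (16670) = 292800 Pa.

P₂ = 292.8 kPa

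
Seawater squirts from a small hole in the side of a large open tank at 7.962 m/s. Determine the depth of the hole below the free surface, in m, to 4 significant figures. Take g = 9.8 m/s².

For a small hole in a large open tank, ½v² = gh, giving h = v²/(2g).
h = 7.962²/(2·9.8) = 63.39/19.60 = 3.234 m.

h = 3.234 m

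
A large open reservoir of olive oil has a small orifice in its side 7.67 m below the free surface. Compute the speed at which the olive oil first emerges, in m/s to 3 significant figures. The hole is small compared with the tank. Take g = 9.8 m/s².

v ≈ 12.3 m/s

The surface is effectively still and both ends are open, so ½v² = gh and v = √(2·9.8·7.67) = 12.3 m/s.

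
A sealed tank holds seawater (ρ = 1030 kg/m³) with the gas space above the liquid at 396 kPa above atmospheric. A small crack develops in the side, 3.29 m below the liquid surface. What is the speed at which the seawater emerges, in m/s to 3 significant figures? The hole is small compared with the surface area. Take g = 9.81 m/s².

Take point 1 at the surface (v₁ ≈ 0) and point 2 at the hole (at atmospheric pressure). Bernoulli: P₁ + ρg h = P_atm + ½ρv₂².
With P₁ − P_atm = 396000 Pa, v₂ = √(2gh + 2ΔP/ρ) = √(2·9.81·3.29 + 2·396000/1030) = 28.9 m/s.

v = 28.9 m/s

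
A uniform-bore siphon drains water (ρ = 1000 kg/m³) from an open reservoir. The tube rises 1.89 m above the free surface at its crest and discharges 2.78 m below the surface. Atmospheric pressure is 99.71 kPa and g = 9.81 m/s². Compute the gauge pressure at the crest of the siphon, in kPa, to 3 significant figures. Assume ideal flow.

-45.8 kPa

The outlet speed comes from Torricelli: v = √(2g·2.78) = 7.39 m/s.
The bore is uniform, so the speed at the crest is the same v. Bernoulli surface→crest: P_atm = P_top + ½ρv² + ρg·h_top.
P_top = 99710 − ½·1000·7.39² − 1000·9.81·1.89 = 53900 Pa. So P_gauge = P_top − P_atm = -45800 Pa.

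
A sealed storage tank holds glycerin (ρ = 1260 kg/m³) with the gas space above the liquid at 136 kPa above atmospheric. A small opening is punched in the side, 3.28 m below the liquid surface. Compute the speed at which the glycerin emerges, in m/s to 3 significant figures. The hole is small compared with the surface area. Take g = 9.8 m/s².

16.7 m/s

Take point 1 at the surface (v₁ ≈ 0) and point 2 at the hole (at atmospheric pressure). Bernoulli: P₁ + ρg h = P_atm + ½ρv₂².
With P₁ − P_atm = 136000 Pa, v₂ = √(2gh + 2ΔP/ρ) = √(2·9.8·3.28 + 2·136000/1260) = 16.7 m/s.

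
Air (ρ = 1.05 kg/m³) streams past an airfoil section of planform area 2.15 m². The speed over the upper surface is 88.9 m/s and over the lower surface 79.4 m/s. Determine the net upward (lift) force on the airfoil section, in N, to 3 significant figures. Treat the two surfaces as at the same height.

With equal heights on the two surfaces, Bernoulli gives P_lower − P_upper = ½ρ(v_upper² − v_lower²).
ΔP = ½·1.05·(88.9² − 79.4²) = 839 Pa.
Lift = ΔP · A = 839 × 2.15 = 1800 N.

F ≈ 1800 N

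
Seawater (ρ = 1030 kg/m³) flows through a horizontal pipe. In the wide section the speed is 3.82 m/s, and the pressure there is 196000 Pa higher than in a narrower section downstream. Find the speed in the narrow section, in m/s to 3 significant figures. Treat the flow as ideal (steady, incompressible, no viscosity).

v₂ = 19.9 m/s

Horizontal Bernoulli: P₁ + ½ρv₁² = P₂ + ½ρv₂², so v₂² = v₁² + 2(P₁ − P₂)/ρ.
v₂ = √(3.82² + 2·196000/1030) = √(14.6 + 381) = 19.9 m/s.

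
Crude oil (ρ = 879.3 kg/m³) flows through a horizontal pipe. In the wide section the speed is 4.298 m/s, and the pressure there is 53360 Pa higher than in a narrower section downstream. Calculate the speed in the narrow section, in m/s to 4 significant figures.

v₂ ≈ 11.83 m/s

Horizontal Bernoulli: P₁ + ½ρv₁² = P₂ + ½ρv₂², so v₂² = v₁² + 2(P₁ − P₂)/ρ.
v₂ = √(4.298² + 2·53360/879.3) = √(18.47 + 121.4) = 11.83 m/s.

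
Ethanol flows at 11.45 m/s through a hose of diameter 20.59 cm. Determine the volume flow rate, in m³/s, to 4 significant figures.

Q ≈ 0.3812 m³/s

Q = A·v = 0.03330 m² × 11.45 m/s = 0.3812 m³/s.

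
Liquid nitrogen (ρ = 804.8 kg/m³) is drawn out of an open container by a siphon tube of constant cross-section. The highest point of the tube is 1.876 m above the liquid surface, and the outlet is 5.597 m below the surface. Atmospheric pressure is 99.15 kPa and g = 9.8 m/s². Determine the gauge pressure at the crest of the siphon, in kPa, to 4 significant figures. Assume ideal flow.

Bernoulli surface→outlet gives ½v² = g·h_out, so v = √(2·9.8·5.597) = 10.47 m/s.
The bore is uniform, so the speed at the crest is the same v. Bernoulli surface→crest: P_atm = P_top + ½ρv² + ρg·h_top.
P_top = 99150 − ½·804.8·10.47² − 804.8·9.8·1.876 = 40210 Pa. So P_gauge = P_top − P_atm = -58940 Pa.

P_gauge ≈ -58.94 kPa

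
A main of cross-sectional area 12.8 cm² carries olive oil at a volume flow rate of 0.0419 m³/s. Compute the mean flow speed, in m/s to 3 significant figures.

Q = 0.0419 m³/s = 0.0419 m³/s.
v = Q/A = 0.0419 / 0.00128 = 32.7 m/s.

32.7 m/s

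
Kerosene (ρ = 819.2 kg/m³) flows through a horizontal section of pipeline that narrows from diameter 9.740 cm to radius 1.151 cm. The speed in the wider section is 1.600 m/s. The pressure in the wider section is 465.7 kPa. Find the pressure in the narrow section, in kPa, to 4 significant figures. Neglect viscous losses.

P₂ ≈ 130.7 kPa

Continuity gives A₁v₁ = A₂v₂, so v₂ = (74.51 cm²)/(4.162 cm²) × 1.600 m/s = 28.64 m/s.
With no height change, Bernoulli's equation is P₁ + ½ρv₁² = P₂ + ½ρv₂².
P₂ = P₁ − ½ρ(v₂² − v₁²) = 465700 − ½·819.2·(28.64² − 1.600²) = 465700 − 335000 = 130700 Pa.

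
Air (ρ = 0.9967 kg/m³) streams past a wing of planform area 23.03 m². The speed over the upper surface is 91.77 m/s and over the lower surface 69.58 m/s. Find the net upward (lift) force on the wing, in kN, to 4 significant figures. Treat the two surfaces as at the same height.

F ≈ 41.09 kN

The faster flow above has the lower pressure; Bernoulli (same height) gives ΔP = ½ρ(v_up² − v_low²).
ΔP = ½·0.9967·(91.77² − 69.58²) = 1784 Pa.
Lift = ΔP · A = 1784 × 23.03 = 41090 N.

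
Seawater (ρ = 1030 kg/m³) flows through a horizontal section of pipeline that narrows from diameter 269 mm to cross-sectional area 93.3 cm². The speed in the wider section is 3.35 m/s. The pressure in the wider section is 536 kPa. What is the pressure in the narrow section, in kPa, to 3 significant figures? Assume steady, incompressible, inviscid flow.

327 kPa

Continuity gives A₁v₁ = A₂v₂, so v₂ = (568 cm²)/(93.3 cm²) × 3.35 m/s = 20.4 m/s.
The pipe is horizontal, so Bernoulli reduces to P₁ + ½ρv₁² = P₂ + ½ρv₂².
P₂ = P₁ − ½ρ(v₂² − v₁²) = 536000 − ½·1030·(20.4² − 3.35²) = 536000 − 209000 = 327000 Pa.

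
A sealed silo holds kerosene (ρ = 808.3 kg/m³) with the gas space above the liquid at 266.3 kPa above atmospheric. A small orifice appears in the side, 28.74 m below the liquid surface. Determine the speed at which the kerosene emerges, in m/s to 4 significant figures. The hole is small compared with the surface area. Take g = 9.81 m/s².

Take point 1 at the surface (v₁ ≈ 0) and point 2 at the hole (at atmospheric pressure). Bernoulli: P₁ + ρg h = P_atm + ½ρv₂².
With P₁ − P_atm = 266300 Pa, v₂ = √(2gh + 2ΔP/ρ) = √(2·9.81·28.74 + 2·266300/808.3) = 34.97 m/s.

v = 34.97 m/s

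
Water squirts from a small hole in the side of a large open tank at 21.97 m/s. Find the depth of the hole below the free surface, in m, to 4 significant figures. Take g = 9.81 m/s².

Torricelli: v = √(2gh), so h = v²/(2g).
h = 21.97²/(2·9.81) = 482.7/19.62 = 24.60 m.

h ≈ 24.60 m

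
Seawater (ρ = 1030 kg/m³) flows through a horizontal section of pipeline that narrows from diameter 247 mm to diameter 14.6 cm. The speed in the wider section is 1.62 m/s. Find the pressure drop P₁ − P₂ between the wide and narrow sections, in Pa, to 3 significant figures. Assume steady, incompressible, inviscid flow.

ΔP ≈ 9720 Pa

The volume flow rate is constant, so v₂ = (A₁/A₂)v₁ = (479/167)·1.62 = 4.64 m/s.
With no height change, Bernoulli's equation is P₁ + ½ρv₁² = P₂ + ½ρv₂².
P₁ − P₂ = ½·1030·(4.64² − 1.62²) = ½·1030·18.9 = 9720 Pa.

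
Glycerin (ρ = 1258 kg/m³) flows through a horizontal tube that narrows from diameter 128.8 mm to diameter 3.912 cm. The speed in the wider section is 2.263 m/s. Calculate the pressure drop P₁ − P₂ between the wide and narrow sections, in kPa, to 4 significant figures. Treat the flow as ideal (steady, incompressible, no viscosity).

Continuity gives A₁v₁ = A₂v₂, so v₂ = (130.3 cm²)/(12.02 cm²) × 2.263 m/s = 24.53 m/s.
Bernoulli (h₁ = h₂): P₁ − P₂ = ½ρ(v₂² − v₁²).
P₁ − P₂ = ½·1258·(24.53² − 2.263²) = ½·1258·596.7 = 375300 Pa.

375.3 kPa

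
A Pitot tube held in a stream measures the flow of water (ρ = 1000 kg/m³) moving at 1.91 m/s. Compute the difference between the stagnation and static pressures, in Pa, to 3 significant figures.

ΔP = 1820 Pa

The dynamic pressure equals the rise in static pressure at the stagnation point: ΔP = ½ρv².
ΔP = ½·1000·1.91² = 1820 Pa.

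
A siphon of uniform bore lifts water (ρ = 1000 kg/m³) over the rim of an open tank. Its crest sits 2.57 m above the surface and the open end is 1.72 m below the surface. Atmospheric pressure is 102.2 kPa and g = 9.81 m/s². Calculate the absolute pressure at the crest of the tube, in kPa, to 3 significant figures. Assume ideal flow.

P_top ≈ 60.1 kPa

The outlet speed comes from Torricelli: v = √(2g·1.72) = 5.81 m/s.
The bore is uniform, so the speed at the crest is the same v. Bernoulli surface→crest: P_atm = P_top + ½ρv² + ρg·h_top.
P_top = 102200 − ½·1000·5.81² − 1000·9.81·2.57 = 60100 Pa.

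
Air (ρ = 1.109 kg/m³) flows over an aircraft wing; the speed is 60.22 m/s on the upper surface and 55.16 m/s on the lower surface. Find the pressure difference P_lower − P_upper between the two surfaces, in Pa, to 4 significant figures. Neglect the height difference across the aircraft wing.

ΔP = 323.7 Pa

The pressure is lower where the speed is higher: ΔP = ½ρ(v_up² − v_low²).
ΔP = ½·1.109·(60.22² − 55.16²) = 323.7 Pa.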